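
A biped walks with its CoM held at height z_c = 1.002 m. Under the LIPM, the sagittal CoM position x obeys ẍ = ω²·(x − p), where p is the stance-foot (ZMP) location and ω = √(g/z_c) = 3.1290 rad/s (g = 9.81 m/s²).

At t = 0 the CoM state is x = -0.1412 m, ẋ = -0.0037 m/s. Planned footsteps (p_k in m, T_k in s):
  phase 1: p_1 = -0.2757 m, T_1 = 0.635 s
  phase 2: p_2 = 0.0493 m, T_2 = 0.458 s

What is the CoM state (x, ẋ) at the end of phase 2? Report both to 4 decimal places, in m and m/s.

x = 1.3693, ẋ = 4.3591

phase 1: p=-0.2757, T=0.635, ωT=1.986915, cosh=3.715059, sinh=3.577941; start (x,ẋ)=(-0.141200, -0.003700) → end (x,ẋ)=(0.219745, 1.492033)
phase 2: p=0.0493, T=0.458, ωT=1.433082, cosh=2.215085, sinh=1.976513; start (x,ẋ)=(0.219745, 1.492033) → end (x,ẋ)=(1.369330, 4.359095)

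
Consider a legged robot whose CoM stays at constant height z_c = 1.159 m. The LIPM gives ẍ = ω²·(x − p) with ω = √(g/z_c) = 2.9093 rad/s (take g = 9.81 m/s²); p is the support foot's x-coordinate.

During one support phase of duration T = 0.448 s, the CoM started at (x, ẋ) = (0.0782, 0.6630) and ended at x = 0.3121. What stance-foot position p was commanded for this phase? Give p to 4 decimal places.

p = 0.2366

ωT = 2.9093·0.448 = 1.303366; cosh(ωT) = 1.976643, sinh(ωT) = 1.705027
x(T) = p + (x₀−p)·cosh(ωT) + (ẋ₀/ω)·sinh(ωT) ⇒ p·(1 − cosh) = x(T) − x₀·cosh − (ẋ₀/ω)·sinh
numerator   = 0.3121 − (0.0782)·1.976643 − (0.6630/2.9093)·1.705027 = -0.231032
denominator = 1 − 1.976643 = -0.976643
p = -0.231032 / -0.976643 = 0.2366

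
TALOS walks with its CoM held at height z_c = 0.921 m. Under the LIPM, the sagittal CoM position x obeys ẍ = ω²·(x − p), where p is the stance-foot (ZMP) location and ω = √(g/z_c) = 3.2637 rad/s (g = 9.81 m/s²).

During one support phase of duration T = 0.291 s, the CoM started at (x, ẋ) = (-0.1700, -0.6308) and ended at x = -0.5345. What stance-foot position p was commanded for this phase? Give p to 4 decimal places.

p = 0.1429

ωT = 3.2637·0.291 = 0.949737; cosh(ωT) = 1.485936, sinh(ωT) = 1.099093
x(T) = p + (x₀−p)·cosh(ωT) + (ẋ₀/ω)·sinh(ωT) ⇒ p·(1 − cosh) = x(T) − x₀·cosh − (ẋ₀/ω)·sinh
numerator   = -0.5345 − (-0.1700)·1.485936 − (-0.6308/3.2637)·1.099093 = -0.069461
denominator = 1 − 1.485936 = -0.485936
p = -0.069461 / -0.485936 = 0.1429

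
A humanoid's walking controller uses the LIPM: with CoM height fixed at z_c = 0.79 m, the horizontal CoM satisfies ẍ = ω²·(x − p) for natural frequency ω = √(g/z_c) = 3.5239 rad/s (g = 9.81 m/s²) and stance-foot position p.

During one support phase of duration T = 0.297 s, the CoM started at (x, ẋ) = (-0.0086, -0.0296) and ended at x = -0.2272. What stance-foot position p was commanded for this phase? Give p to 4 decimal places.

ωT = 3.5239·0.297 = 1.046598; cosh(ωT) = 1.599538, sinh(ωT) = 1.248408
x(T) = p + (x₀−p)·cosh(ωT) + (ẋ₀/ω)·sinh(ωT) ⇒ p·(1 − cosh) = x(T) − x₀·cosh − (ẋ₀/ω)·sinh
numerator   = -0.2272 − (-0.0086)·1.599538 − (-0.0296/3.5239)·1.248408 = -0.202958
denominator = 1 − 1.599538 = -0.599538
p = -0.202958 / -0.599538 = 0.3385

p = 0.3385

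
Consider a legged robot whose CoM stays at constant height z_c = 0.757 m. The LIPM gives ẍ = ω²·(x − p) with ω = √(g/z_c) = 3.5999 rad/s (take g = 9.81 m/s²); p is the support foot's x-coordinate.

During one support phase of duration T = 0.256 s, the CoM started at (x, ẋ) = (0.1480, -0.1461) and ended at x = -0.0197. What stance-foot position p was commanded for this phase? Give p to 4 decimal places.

ωT = 3.5999·0.256 = 0.921574; cosh(ωT) = 1.455568, sinh(ωT) = 1.057676
x(T) = p + (x₀−p)·cosh(ωT) + (ẋ₀/ω)·sinh(ωT) ⇒ p·(1 − cosh) = x(T) − x₀·cosh − (ẋ₀/ω)·sinh
numerator   = -0.0197 − (0.1480)·1.455568 − (-0.1461/3.5999)·1.057676 = -0.192199
denominator = 1 − 1.455568 = -0.455568
p = -0.192199 / -0.455568 = 0.4219

p = 0.4219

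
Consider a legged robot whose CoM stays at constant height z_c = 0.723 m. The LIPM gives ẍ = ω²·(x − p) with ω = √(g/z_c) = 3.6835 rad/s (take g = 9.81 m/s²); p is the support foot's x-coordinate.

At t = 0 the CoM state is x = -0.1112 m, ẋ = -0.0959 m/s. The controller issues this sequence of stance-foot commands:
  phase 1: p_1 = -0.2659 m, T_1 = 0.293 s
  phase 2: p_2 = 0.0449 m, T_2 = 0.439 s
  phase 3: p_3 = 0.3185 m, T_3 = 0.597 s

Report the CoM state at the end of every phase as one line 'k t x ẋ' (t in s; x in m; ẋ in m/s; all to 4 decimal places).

phase 1: p=-0.2659, T=0.293, ωT=1.079265, cosh=1.641181, sinh=1.301336; start (x,ẋ)=(-0.111200, -0.095900) → end (x,ẋ)=(-0.045890, 0.584161)
phase 2: p=0.0449, T=0.439, ωT=1.617056, cosh=2.618360, sinh=2.419878; start (x,ẋ)=(-0.045890, 0.584161) → end (x,ẋ)=(0.190945, 0.720280)
phase 3: p=0.3185, T=0.597, ωT=2.199050, cosh=4.563674, sinh=4.452765; start (x,ẋ)=(0.190945, 0.720280) → end (x,ẋ)=(0.607084, 1.194996)

1 0.2930 -0.0459 0.5842
2 0.7320 0.1909 0.7203
3 1.3290 0.6071 1.1950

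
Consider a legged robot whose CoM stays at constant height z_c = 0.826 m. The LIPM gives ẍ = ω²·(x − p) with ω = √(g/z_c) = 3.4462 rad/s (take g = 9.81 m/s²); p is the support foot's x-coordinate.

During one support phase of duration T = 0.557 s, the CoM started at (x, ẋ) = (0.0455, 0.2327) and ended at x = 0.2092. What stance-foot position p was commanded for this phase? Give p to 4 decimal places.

ωT = 3.4462·0.557 = 1.919533; cosh(ωT) = 3.482226, sinh(ωT) = 3.335551
x(T) = p + (x₀−p)·cosh(ωT) + (ẋ₀/ω)·sinh(ωT) ⇒ p·(1 − cosh) = x(T) − x₀·cosh − (ẋ₀/ω)·sinh
numerator   = 0.2092 − (0.0455)·3.482226 − (0.2327/3.4462)·3.335551 = -0.174470
denominator = 1 − 3.482226 = -2.482226
p = -0.174470 / -2.482226 = 0.0703

p = 0.0703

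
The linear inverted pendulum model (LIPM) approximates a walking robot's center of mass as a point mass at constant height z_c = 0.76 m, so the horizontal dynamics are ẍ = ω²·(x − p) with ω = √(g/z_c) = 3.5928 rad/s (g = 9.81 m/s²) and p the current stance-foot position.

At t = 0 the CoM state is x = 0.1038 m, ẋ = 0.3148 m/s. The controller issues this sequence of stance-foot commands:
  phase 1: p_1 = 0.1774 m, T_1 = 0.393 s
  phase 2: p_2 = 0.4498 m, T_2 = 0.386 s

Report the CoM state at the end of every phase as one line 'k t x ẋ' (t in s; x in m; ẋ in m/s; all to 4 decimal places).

1 0.3930 0.1865 0.1739
2 0.7790 -0.0191 -1.4048

phase 1: p=0.1774, T=0.393, ωT=1.411970, cosh=2.173848, sinh=1.930186; start (x,ẋ)=(0.103800, 0.314800) → end (x,ẋ)=(0.186527, 0.173928)
phase 2: p=0.4498, T=0.386, ωT=1.386821, cosh=2.125987, sinh=1.876119; start (x,ẋ)=(0.186527, 0.173928) → end (x,ẋ)=(-0.019092, -1.404827)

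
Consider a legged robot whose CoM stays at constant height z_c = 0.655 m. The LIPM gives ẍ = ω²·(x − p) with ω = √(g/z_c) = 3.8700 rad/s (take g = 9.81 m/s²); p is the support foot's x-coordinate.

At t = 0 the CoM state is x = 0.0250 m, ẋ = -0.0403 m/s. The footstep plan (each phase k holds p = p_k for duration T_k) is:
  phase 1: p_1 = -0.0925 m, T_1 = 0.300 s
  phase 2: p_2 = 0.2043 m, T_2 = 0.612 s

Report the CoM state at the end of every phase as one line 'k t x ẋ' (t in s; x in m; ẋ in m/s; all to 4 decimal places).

1 0.3000 0.0985 0.5841
2 0.9120 0.4333 0.9794

phase 1: p=-0.0925, T=0.300, ωT=1.161000, cosh=1.753149, sinh=1.439976; start (x,ẋ)=(0.025000, -0.040300) → end (x,ẋ)=(0.098500, 0.584141)
phase 2: p=0.2043, T=0.612, ωT=2.368440, cosh=5.387172, sinh=5.293545; start (x,ẋ)=(0.098500, 0.584141) → end (x,ẋ)=(0.433349, 0.979446)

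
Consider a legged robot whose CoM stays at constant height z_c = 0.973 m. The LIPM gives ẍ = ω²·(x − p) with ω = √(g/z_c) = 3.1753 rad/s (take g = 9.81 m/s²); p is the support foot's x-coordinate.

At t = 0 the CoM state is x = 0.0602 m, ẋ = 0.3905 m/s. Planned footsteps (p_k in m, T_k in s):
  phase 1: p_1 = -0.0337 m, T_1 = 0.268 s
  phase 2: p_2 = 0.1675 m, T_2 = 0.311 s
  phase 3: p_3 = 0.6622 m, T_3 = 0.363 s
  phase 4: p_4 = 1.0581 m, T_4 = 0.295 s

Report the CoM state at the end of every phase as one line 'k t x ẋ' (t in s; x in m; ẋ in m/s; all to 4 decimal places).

phase 1: p=-0.0337, T=0.268, ωT=0.850980, cosh=1.384469, sinh=0.957473; start (x,ẋ)=(0.060200, 0.390500) → end (x,ẋ)=(0.214052, 0.826116)
phase 2: p=0.1675, T=0.311, ωT=0.987518, cosh=1.528532, sinh=1.156032; start (x,ẋ)=(0.214052, 0.826116) → end (x,ẋ)=(0.539421, 1.433626)
phase 3: p=0.6622, T=0.363, ωT=1.152634, cosh=1.741163, sinh=1.425359; start (x,ẋ)=(0.539421, 1.433626) → end (x,ẋ)=(1.091961, 1.940483)
phase 4: p=1.0581, T=0.295, ωT=0.936713, cosh=1.471748, sinh=1.079834; start (x,ẋ)=(1.091961, 1.940483) → end (x,ẋ)=(1.767840, 2.972003)

1 0.2680 0.2141 0.8261
2 0.5790 0.5394 1.4336
3 0.9420 1.0920 1.9405
4 1.2370 1.7678 2.9720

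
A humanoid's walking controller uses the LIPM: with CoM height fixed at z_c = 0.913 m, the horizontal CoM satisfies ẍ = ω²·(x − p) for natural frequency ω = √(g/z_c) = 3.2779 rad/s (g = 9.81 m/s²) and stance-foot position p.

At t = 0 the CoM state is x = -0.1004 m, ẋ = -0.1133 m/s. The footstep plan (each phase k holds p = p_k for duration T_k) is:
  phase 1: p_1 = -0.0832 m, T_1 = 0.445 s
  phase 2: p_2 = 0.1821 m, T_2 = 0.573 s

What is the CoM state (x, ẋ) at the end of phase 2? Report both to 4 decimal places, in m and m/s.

x = -1.4338, ẋ = -5.1658

phase 1: p=-0.0832, T=0.445, ωT=1.458665, cosh=2.266382, sinh=2.033835; start (x,ẋ)=(-0.100400, -0.113300) → end (x,ẋ)=(-0.192481, -0.371448)
phase 2: p=0.1821, T=0.573, ωT=1.878237, cosh=3.347409, sinh=3.194550; start (x,ẋ)=(-0.192481, -0.371448) → end (x,ẋ)=(-1.433779, -5.165782)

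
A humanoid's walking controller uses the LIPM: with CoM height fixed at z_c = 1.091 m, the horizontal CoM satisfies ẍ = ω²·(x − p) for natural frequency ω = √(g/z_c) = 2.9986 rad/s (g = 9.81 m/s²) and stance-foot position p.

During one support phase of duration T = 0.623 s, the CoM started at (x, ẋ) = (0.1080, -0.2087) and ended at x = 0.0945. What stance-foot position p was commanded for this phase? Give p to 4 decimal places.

p = 0.0188

ωT = 2.9986·0.623 = 1.868128; cosh(ωT) = 3.315286, sinh(ωT) = 3.160874
x(T) = p + (x₀−p)·cosh(ωT) + (ẋ₀/ω)·sinh(ωT) ⇒ p·(1 − cosh) = x(T) − x₀·cosh − (ẋ₀/ω)·sinh
numerator   = 0.0945 − (0.1080)·3.315286 − (-0.2087/2.9986)·3.160874 = -0.043557
denominator = 1 − 3.315286 = -2.315286
p = -0.043557 / -2.315286 = 0.0188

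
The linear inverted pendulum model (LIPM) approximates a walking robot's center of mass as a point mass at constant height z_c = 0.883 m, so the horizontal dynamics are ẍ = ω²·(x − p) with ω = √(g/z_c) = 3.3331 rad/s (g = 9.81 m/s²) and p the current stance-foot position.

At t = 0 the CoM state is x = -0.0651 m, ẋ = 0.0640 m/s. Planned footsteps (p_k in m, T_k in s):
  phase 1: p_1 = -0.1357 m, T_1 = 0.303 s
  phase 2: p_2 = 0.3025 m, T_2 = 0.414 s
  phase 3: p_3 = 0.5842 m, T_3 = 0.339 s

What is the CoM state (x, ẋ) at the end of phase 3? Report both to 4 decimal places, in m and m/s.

phase 1: p=-0.1357, T=0.303, ωT=1.009929, cosh=1.554826, sinh=1.190581; start (x,ẋ)=(-0.065100, 0.064000) → end (x,ẋ)=(-0.003069, 0.379673)
phase 2: p=0.3025, T=0.414, ωT=1.379903, cosh=2.113060, sinh=1.861457; start (x,ẋ)=(-0.003069, 0.379673) → end (x,ẋ)=(-0.131147, -1.093605)
phase 3: p=0.5842, T=0.339, ωT=1.129921, cosh=1.709235, sinh=1.386176; start (x,ẋ)=(-0.131147, -1.093605) → end (x,ẋ)=(-1.093306, -5.174319)

x = -1.0933, ẋ = -5.1743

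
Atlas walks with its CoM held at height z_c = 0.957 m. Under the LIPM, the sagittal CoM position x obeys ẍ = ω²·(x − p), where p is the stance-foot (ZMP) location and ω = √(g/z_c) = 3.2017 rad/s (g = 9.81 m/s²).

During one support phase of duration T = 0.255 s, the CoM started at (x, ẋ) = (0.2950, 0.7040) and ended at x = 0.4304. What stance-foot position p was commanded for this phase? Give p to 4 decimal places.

ωT = 3.2017·0.255 = 0.816434; cosh(ωT) = 1.352211, sinh(ωT) = 0.910206
x(T) = p + (x₀−p)·cosh(ωT) + (ẋ₀/ω)·sinh(ωT) ⇒ p·(1 − cosh) = x(T) − x₀·cosh − (ẋ₀/ω)·sinh
numerator   = 0.4304 − (0.2950)·1.352211 − (0.7040/3.2017)·0.910206 = -0.168641
denominator = 1 − 1.352211 = -0.352211
p = -0.168641 / -0.352211 = 0.4788

p = 0.4788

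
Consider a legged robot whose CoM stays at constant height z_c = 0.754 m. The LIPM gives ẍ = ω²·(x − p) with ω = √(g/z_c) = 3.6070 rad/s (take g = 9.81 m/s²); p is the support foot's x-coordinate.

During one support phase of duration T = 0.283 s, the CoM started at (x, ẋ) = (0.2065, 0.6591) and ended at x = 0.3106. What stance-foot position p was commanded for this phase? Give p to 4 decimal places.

p = 0.4117

ωT = 3.6070·0.283 = 1.020781; cosh(ωT) = 1.567837, sinh(ωT) = 1.207524
x(T) = p + (x₀−p)·cosh(ωT) + (ẋ₀/ω)·sinh(ωT) ⇒ p·(1 − cosh) = x(T) − x₀·cosh − (ẋ₀/ω)·sinh
numerator   = 0.3106 − (0.2065)·1.567837 − (0.6591/3.6070)·1.207524 = -0.233807
denominator = 1 − 1.567837 = -0.567837
p = -0.233807 / -0.567837 = 0.4117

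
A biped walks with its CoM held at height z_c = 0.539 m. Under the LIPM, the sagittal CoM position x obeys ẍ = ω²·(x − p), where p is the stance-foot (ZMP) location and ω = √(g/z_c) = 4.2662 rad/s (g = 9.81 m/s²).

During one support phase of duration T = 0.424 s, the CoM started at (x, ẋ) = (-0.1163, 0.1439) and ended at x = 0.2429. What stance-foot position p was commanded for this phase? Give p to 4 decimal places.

ωT = 4.2662·0.424 = 1.808869; cosh(ωT) = 3.133689, sinh(ωT) = 2.969850
x(T) = p + (x₀−p)·cosh(ωT) + (ẋ₀/ω)·sinh(ωT) ⇒ p·(1 − cosh) = x(T) − x₀·cosh − (ẋ₀/ω)·sinh
numerator   = 0.2429 − (-0.1163)·3.133689 − (0.1439/4.2662)·2.969850 = 0.507174
denominator = 1 − 3.133689 = -2.133689
p = 0.507174 / -2.133689 = -0.2377

p = -0.2377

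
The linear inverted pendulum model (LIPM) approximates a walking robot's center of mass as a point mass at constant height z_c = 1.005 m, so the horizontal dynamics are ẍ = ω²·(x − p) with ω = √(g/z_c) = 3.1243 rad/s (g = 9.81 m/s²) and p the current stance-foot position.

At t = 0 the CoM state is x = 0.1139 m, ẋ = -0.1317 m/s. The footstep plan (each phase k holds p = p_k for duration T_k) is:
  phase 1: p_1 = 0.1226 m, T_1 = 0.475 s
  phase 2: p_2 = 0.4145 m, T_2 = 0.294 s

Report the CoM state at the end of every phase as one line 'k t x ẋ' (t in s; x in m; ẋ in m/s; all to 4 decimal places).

phase 1: p=0.1226, T=0.475, ωT=1.484042, cosh=2.318730, sinh=2.092010; start (x,ẋ)=(0.113900, -0.131700) → end (x,ẋ)=(0.014242, -0.362240)
phase 2: p=0.4145, T=0.294, ωT=0.918544, cosh=1.452370, sinh=1.053270; start (x,ẋ)=(0.014242, -0.362240) → end (x,ẋ)=(-0.288942, -1.843250)

1 0.4750 0.0142 -0.3622
2 0.7690 -0.2889 -1.8433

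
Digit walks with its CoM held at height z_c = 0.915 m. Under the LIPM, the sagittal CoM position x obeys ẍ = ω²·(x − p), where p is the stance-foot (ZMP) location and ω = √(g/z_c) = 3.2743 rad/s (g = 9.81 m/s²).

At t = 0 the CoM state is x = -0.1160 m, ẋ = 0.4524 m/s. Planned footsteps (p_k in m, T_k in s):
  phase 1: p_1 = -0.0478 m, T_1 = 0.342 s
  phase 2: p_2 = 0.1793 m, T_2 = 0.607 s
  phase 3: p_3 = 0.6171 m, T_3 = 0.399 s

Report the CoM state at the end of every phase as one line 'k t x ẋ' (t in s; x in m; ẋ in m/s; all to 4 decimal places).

phase 1: p=-0.0478, T=0.342, ωT=1.119811, cosh=1.695308, sinh=1.368966; start (x,ẋ)=(-0.116000, 0.452400) → end (x,ẋ)=(0.025726, 0.461257)
phase 2: p=0.1793, T=0.607, ωT=1.987500, cosh=3.717153, sinh=3.580115; start (x,ẋ)=(0.025726, 0.461257) → end (x,ẋ)=(0.112779, -0.085690)
phase 3: p=0.6171, T=0.399, ωT=1.306446, cosh=1.981903, sinh=1.711122; start (x,ẋ)=(0.112779, -0.085690) → end (x,ẋ)=(-0.427195, -2.995399)

1 0.3420 0.0257 0.4613
2 0.9490 0.1128 -0.0857
3 1.3480 -0.4272 -2.9954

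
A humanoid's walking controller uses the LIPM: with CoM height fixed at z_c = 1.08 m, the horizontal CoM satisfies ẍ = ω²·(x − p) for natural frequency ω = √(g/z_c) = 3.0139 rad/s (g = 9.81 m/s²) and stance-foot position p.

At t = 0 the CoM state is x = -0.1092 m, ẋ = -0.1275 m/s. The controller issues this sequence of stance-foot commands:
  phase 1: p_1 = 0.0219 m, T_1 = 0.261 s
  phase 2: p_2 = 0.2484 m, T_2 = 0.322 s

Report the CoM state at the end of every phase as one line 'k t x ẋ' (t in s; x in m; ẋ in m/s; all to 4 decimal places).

1 0.2610 -0.1887 -0.5129
2 0.5830 -0.6036 -2.2629

phase 1: p=0.0219, T=0.261, ωT=0.786628, cosh=1.325678, sinh=0.870301; start (x,ẋ)=(-0.109200, -0.127500) → end (x,ẋ)=(-0.188714, -0.512899)
phase 2: p=0.2484, T=0.322, ωT=0.970476, cosh=1.509051, sinh=1.130149; start (x,ẋ)=(-0.188714, -0.512899) → end (x,ẋ)=(-0.603553, -2.262868)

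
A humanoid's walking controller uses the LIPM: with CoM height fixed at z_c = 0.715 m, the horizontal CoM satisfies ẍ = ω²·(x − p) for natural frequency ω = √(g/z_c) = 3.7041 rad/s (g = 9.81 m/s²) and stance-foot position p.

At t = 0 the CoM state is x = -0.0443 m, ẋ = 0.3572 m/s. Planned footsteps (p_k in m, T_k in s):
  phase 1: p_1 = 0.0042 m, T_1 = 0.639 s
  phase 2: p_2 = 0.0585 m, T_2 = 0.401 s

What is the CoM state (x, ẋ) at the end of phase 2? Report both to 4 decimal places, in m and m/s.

x = 1.0597, ẋ = 3.7656

phase 1: p=0.0042, T=0.639, ωT=2.366920, cosh=5.379132, sinh=5.285362; start (x,ẋ)=(-0.044300, 0.357200) → end (x,ẋ)=(0.252999, 0.971916)
phase 2: p=0.0585, T=0.401, ωT=1.485344, cosh=2.321455, sinh=2.095030; start (x,ẋ)=(0.252999, 0.971916) → end (x,ẋ)=(1.059734, 3.765612)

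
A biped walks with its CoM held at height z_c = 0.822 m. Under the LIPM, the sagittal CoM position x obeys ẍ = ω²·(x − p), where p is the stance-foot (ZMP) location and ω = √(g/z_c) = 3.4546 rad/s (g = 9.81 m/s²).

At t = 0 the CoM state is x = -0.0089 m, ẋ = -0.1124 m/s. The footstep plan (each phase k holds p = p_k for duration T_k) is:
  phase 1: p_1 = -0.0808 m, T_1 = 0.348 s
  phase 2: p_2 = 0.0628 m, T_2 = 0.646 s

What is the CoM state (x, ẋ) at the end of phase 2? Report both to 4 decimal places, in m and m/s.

phase 1: p=-0.0808, T=0.348, ωT=1.202201, cosh=1.813982, sinh=1.513450; start (x,ẋ)=(-0.008900, -0.112400) → end (x,ẋ)=(0.000383, 0.172028)
phase 2: p=0.0628, T=0.646, ωT=2.231672, cosh=4.711387, sinh=4.604038; start (x,ẋ)=(0.000383, 0.172028) → end (x,ẋ)=(-0.002004, -0.182257)

x = -0.0020, ẋ = -0.1823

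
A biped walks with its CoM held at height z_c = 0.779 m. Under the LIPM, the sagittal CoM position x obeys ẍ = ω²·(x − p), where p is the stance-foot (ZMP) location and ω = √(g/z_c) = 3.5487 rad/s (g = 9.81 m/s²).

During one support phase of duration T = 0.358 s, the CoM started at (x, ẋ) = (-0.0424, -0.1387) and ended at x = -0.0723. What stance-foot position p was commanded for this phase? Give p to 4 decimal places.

ωT = 3.5487·0.358 = 1.270435; cosh(ωT) = 1.921555, sinh(ωT) = 1.640845
x(T) = p + (x₀−p)·cosh(ωT) + (ẋ₀/ω)·sinh(ωT) ⇒ p·(1 − cosh) = x(T) − x₀·cosh − (ẋ₀/ω)·sinh
numerator   = -0.0723 − (-0.0424)·1.921555 − (-0.1387/3.5487)·1.640845 = 0.073306
denominator = 1 − 1.921555 = -0.921555
p = 0.073306 / -0.921555 = -0.0795

p = -0.0795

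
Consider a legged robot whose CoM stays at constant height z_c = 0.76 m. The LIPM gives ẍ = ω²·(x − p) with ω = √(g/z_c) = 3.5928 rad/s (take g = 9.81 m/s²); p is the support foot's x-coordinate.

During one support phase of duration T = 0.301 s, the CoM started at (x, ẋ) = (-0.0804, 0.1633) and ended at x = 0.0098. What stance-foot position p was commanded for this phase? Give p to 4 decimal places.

p = -0.1284

ωT = 3.5928·0.301 = 1.081433; cosh(ωT) = 1.644006, sinh(ωT) = 1.304896
x(T) = p + (x₀−p)·cosh(ωT) + (ẋ₀/ω)·sinh(ωT) ⇒ p·(1 − cosh) = x(T) − x₀·cosh − (ẋ₀/ω)·sinh
numerator   = 0.0098 − (-0.0804)·1.644006 − (0.1633/3.5928)·1.304896 = 0.082668
denominator = 1 − 1.644006 = -0.644006
p = 0.082668 / -0.644006 = -0.1284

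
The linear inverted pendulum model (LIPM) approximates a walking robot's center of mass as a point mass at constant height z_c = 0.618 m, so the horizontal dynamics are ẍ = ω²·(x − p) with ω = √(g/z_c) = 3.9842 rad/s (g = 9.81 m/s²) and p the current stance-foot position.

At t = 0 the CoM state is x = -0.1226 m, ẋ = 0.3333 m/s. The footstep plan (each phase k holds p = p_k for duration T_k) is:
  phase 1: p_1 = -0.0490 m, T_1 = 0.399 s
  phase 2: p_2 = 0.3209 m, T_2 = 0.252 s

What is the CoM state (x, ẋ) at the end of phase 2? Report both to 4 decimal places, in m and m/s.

phase 1: p=-0.0490, T=0.399, ωT=1.589696, cosh=2.553123, sinh=2.349135; start (x,ẋ)=(-0.122600, 0.333300) → end (x,ẋ)=(-0.040392, 0.162102)
phase 2: p=0.3209, T=0.252, ωT=1.004018, cosh=1.547816, sinh=1.181411; start (x,ẋ)=(-0.040392, 0.162102) → end (x,ẋ)=(-0.190246, -1.449689)

x = -0.1902, ẋ = -1.4497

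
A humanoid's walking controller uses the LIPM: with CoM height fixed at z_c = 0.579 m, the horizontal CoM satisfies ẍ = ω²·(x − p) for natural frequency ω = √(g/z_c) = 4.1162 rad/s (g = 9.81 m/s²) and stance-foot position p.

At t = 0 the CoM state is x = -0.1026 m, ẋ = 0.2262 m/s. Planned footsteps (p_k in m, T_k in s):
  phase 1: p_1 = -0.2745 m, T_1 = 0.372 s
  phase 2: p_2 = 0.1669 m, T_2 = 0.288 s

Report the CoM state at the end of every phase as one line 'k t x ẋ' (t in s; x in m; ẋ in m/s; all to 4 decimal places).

1 0.3720 0.2626 2.1068
2 0.6600 1.0973 4.3532

phase 1: p=-0.2745, T=0.372, ωT=1.531226, cosh=2.420057, sinh=2.203787; start (x,ẋ)=(-0.102600, 0.226200) → end (x,ẋ)=(0.262614, 2.106761)
phase 2: p=0.1669, T=0.288, ωT=1.185466, cosh=1.788907, sinh=1.483303; start (x,ẋ)=(0.262614, 2.106761) → end (x,ẋ)=(1.097310, 4.353187)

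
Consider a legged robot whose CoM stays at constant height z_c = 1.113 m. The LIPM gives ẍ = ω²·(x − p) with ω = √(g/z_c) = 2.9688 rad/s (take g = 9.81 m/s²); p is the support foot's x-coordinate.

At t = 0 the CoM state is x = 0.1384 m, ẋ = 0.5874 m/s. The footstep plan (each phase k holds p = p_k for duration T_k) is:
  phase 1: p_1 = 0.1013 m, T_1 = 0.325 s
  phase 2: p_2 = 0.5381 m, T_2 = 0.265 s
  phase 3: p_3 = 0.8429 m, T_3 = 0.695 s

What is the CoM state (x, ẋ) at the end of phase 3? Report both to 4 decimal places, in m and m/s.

x = 1.1639, ẋ = 1.1535

phase 1: p=0.1013, T=0.325, ωT=0.964860, cosh=1.502728, sinh=1.121692; start (x,ẋ)=(0.138400, 0.587400) → end (x,ẋ)=(0.378987, 1.006249)
phase 2: p=0.5381, T=0.265, ωT=0.786732, cosh=1.325769, sinh=0.870439; start (x,ẋ)=(0.378987, 1.006249) → end (x,ẋ)=(0.622180, 0.922879)
phase 3: p=0.8429, T=0.695, ωT=2.063316, cosh=3.999531, sinh=3.872499; start (x,ẋ)=(0.622180, 0.922879) → end (x,ẋ)=(1.163925, 1.153536)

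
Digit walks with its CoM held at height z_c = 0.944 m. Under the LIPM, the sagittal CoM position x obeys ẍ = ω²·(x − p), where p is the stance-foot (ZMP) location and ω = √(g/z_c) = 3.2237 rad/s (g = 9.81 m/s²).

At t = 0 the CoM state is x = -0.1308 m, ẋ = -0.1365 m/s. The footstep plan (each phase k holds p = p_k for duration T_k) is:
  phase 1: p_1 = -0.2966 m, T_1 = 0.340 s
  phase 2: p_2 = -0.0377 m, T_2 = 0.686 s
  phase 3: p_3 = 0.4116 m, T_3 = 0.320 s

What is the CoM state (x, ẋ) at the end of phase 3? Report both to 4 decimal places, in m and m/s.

x = 1.1130, ẋ = 2.8011

phase 1: p=-0.2966, T=0.340, ωT=1.096058, cosh=1.663266, sinh=1.329081; start (x,ẋ)=(-0.130800, -0.136500) → end (x,ẋ)=(-0.077107, 0.483344)
phase 2: p=-0.0377, T=0.686, ωT=2.211458, cosh=4.619280, sinh=4.509739; start (x,ẋ)=(-0.077107, 0.483344) → end (x,ẋ)=(0.456432, 1.659796)
phase 3: p=0.4116, T=0.320, ωT=1.031584, cosh=1.580974, sinh=1.224532; start (x,ẋ)=(0.456432, 1.659796) → end (x,ẋ)=(1.112957, 2.801070)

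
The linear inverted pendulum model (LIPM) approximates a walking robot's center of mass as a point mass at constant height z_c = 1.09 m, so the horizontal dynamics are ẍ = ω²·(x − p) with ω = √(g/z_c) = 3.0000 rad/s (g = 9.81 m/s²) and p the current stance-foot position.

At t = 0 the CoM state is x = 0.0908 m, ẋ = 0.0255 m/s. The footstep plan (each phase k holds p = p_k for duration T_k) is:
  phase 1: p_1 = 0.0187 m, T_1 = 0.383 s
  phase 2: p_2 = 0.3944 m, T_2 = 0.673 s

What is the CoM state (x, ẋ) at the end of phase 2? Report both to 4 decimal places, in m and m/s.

x = -0.0863, ẋ = -1.3006

phase 1: p=0.0187, T=0.383, ωT=1.149000, cosh=1.735995, sinh=1.419041; start (x,ẋ)=(0.090800, 0.025500) → end (x,ẋ)=(0.155927, 0.351207)
phase 2: p=0.3944, T=0.673, ωT=2.019000, cosh=3.831789, sinh=3.699001; start (x,ẋ)=(0.155927, 0.351207) → end (x,ẋ)=(-0.086340, -1.300585)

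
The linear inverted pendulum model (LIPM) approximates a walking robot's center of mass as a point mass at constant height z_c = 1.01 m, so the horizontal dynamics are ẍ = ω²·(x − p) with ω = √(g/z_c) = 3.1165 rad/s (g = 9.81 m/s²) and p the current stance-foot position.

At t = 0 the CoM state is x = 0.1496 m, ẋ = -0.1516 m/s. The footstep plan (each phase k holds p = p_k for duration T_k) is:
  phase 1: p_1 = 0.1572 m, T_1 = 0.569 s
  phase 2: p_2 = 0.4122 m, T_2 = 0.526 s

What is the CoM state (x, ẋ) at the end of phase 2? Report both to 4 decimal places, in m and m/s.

phase 1: p=0.1572, T=0.569, ωT=1.773288, cosh=3.029983, sinh=2.860209; start (x,ẋ)=(0.149600, -0.151600) → end (x,ẋ)=(-0.004961, -0.527091)
phase 2: p=0.4122, T=0.526, ωT=1.639279, cosh=2.672787, sinh=2.478667; start (x,ẋ)=(-0.004961, -0.527091) → end (x,ẋ)=(-1.121996, -4.631270)

x = -1.1220, ẋ = -4.6313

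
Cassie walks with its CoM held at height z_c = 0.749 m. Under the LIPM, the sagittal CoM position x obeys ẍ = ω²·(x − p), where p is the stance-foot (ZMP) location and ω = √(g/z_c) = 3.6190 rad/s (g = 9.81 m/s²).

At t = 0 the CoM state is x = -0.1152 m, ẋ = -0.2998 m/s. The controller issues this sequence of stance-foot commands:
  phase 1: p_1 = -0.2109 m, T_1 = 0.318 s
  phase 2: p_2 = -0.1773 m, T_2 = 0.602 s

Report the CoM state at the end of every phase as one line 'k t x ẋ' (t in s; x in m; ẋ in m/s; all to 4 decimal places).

phase 1: p=-0.2109, T=0.318, ωT=1.150842, cosh=1.738612, sinh=1.422241; start (x,ẋ)=(-0.115200, -0.299800) → end (x,ẋ)=(-0.162334, -0.028659)
phase 2: p=-0.1773, T=0.602, ωT=2.178638, cosh=4.473731, sinh=4.360535; start (x,ẋ)=(-0.162334, -0.028659) → end (x,ẋ)=(-0.144878, 0.107960)

1 0.3180 -0.1623 -0.0287
2 0.9200 -0.1449 0.1080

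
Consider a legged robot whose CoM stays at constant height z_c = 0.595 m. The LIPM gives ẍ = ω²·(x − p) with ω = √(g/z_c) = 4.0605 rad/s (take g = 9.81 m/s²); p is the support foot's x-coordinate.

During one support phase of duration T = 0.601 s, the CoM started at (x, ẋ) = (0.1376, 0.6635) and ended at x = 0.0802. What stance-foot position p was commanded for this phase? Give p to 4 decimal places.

ωT = 4.0605·0.601 = 2.440361; cosh(ωT) = 5.782153, sinh(ωT) = 5.695024
x(T) = p + (x₀−p)·cosh(ωT) + (ẋ₀/ω)·sinh(ωT) ⇒ p·(1 − cosh) = x(T) − x₀·cosh − (ẋ₀/ω)·sinh
numerator   = 0.0802 − (0.1376)·5.782153 − (0.6635/4.0605)·5.695024 = -1.646011
denominator = 1 − 5.782153 = -4.782153
p = -1.646011 / -4.782153 = 0.3442

p = 0.3442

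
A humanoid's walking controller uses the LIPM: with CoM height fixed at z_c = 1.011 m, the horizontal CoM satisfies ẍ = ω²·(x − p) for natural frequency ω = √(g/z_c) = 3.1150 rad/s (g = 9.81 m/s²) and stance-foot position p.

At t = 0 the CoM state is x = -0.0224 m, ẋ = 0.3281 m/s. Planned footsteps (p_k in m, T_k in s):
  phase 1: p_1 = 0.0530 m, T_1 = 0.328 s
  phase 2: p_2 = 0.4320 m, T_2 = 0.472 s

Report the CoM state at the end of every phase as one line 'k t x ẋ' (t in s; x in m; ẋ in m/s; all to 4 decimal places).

phase 1: p=0.0530, T=0.328, ωT=1.021720, cosh=1.568972, sinh=1.208997; start (x,ẋ)=(-0.022400, 0.328100) → end (x,ẋ)=(0.062042, 0.230821)
phase 2: p=0.4320, T=0.472, ωT=1.470280, cosh=2.290157, sinh=2.060296; start (x,ẋ)=(0.062042, 0.230821) → end (x,ẋ)=(-0.262594, -1.845707)

1 0.3280 0.0620 0.2308
2 0.8000 -0.2626 -1.8457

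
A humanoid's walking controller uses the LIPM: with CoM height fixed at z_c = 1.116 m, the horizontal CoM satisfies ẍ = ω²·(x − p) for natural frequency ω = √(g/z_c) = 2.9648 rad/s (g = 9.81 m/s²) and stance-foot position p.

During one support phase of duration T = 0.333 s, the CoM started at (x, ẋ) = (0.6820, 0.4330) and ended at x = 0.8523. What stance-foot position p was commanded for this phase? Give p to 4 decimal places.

p = 0.6791

ωT = 2.9648·0.333 = 0.987278; cosh(ωT) = 1.528255, sinh(ωT) = 1.155665
x(T) = p + (x₀−p)·cosh(ωT) + (ẋ₀/ω)·sinh(ωT) ⇒ p·(1 − cosh) = x(T) − x₀·cosh − (ẋ₀/ω)·sinh
numerator   = 0.8523 − (0.6820)·1.528255 − (0.4330/2.9648)·1.155665 = -0.358751
denominator = 1 − 1.528255 = -0.528255
p = -0.358751 / -0.528255 = 0.6791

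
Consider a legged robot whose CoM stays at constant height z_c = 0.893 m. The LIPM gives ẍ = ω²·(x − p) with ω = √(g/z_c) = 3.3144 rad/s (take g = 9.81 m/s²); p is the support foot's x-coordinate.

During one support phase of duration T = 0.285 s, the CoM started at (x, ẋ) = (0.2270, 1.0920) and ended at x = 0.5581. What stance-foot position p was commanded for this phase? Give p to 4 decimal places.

p = 0.2864

ωT = 3.3144·0.285 = 0.944604; cosh(ωT) = 1.480314, sinh(ωT) = 1.091481
x(T) = p + (x₀−p)·cosh(ωT) + (ẋ₀/ω)·sinh(ωT) ⇒ p·(1 − cosh) = x(T) − x₀·cosh − (ẋ₀/ω)·sinh
numerator   = 0.5581 − (0.2270)·1.480314 − (1.0920/3.3144)·1.091481 = -0.137543
denominator = 1 − 1.480314 = -0.480314
p = -0.137543 / -0.480314 = 0.2864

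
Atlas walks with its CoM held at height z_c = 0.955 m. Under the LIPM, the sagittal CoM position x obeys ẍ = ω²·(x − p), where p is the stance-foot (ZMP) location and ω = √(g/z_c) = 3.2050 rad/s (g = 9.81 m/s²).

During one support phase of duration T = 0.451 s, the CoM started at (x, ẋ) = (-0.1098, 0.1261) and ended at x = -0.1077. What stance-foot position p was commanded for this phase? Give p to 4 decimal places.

ωT = 3.2050·0.451 = 1.445455; cosh(ωT) = 2.239711, sinh(ωT) = 2.004072
x(T) = p + (x₀−p)·cosh(ωT) + (ẋ₀/ω)·sinh(ωT) ⇒ p·(1 − cosh) = x(T) − x₀·cosh − (ẋ₀/ω)·sinh
numerator   = -0.1077 − (-0.1098)·2.239711 − (0.1261/3.2050)·2.004072 = 0.059370
denominator = 1 − 2.239711 = -1.239711
p = 0.059370 / -1.239711 = -0.0479

p = -0.0479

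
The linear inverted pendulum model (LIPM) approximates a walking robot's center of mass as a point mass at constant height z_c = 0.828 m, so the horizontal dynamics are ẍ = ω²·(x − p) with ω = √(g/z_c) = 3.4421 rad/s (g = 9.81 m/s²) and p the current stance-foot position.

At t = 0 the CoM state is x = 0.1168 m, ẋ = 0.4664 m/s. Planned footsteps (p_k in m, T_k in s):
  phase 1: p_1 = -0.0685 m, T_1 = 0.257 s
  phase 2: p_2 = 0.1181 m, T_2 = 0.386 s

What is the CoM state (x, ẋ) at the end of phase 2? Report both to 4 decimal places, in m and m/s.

x = 1.2108, ẋ = 3.9124

phase 1: p=-0.0685, T=0.257, ωT=0.884620, cosh=1.417467, sinh=1.004596; start (x,ẋ)=(0.116800, 0.466400) → end (x,ẋ)=(0.330278, 1.301859)
phase 2: p=0.1181, T=0.386, ωT=1.328651, cosh=2.020390, sinh=1.755555; start (x,ẋ)=(0.330278, 1.301859) → end (x,ẋ)=(1.210762, 3.912412)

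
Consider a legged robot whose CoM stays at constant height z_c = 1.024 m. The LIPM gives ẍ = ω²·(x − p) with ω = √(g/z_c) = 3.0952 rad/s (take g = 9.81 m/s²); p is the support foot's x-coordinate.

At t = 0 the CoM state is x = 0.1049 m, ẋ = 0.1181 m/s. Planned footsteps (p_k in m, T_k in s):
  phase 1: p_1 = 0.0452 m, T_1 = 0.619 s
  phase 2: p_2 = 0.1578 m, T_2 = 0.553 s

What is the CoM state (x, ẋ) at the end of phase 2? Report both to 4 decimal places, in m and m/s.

phase 1: p=0.0452, T=0.619, ωT=1.915929, cosh=3.470225, sinh=3.323020; start (x,ẋ)=(0.104900, 0.118100) → end (x,ẋ)=(0.379165, 1.023873)
phase 2: p=0.1578, T=0.553, ωT=1.711646, cosh=2.859318, sinh=2.678750; start (x,ẋ)=(0.379165, 1.023873) → end (x,ẋ)=(1.676867, 4.762975)

x = 1.6769, ẋ = 4.7630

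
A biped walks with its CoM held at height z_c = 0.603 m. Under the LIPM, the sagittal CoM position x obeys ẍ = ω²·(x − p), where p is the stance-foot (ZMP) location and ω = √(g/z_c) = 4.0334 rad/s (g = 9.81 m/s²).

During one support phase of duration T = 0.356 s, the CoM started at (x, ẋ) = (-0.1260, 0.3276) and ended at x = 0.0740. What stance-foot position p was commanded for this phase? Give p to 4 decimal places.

p = -0.1579

ωT = 4.0334·0.356 = 1.435890; cosh(ωT) = 2.220645, sinh(ωT) = 1.982741
x(T) = p + (x₀−p)·cosh(ωT) + (ẋ₀/ω)·sinh(ωT) ⇒ p·(1 − cosh) = x(T) − x₀·cosh − (ẋ₀/ω)·sinh
numerator   = 0.0740 − (-0.1260)·2.220645 − (0.3276/4.0334)·1.982741 = 0.192759
denominator = 1 − 2.220645 = -1.220645
p = 0.192759 / -1.220645 = -0.1579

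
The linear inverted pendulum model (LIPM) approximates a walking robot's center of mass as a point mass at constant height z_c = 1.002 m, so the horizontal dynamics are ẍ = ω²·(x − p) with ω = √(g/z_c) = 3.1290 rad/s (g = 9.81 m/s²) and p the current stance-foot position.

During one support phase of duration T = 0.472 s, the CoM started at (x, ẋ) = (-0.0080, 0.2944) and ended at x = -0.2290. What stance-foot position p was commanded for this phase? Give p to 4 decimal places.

ωT = 3.1290·0.472 = 1.476888; cosh(ωT) = 2.303822, sinh(ωT) = 2.075474
x(T) = p + (x₀−p)·cosh(ωT) + (ẋ₀/ω)·sinh(ωT) ⇒ p·(1 − cosh) = x(T) − x₀·cosh − (ẋ₀/ω)·sinh
numerator   = -0.2290 − (-0.0080)·2.303822 − (0.2944/3.1290)·2.075474 = -0.405846
denominator = 1 − 2.303822 = -1.303822
p = -0.405846 / -1.303822 = 0.3113

p = 0.3113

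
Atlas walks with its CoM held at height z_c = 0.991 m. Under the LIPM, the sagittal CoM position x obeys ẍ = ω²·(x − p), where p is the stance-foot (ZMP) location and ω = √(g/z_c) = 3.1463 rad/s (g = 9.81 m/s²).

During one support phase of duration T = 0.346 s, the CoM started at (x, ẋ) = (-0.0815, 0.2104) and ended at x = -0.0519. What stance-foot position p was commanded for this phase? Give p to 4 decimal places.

p = 0.0080

ωT = 3.1463·0.346 = 1.088620; cosh(ωT) = 1.653426, sinh(ωT) = 1.316745
x(T) = p + (x₀−p)·cosh(ωT) + (ẋ₀/ω)·sinh(ωT) ⇒ p·(1 − cosh) = x(T) − x₀·cosh − (ẋ₀/ω)·sinh
numerator   = -0.0519 − (-0.0815)·1.653426 − (0.2104/3.1463)·1.316745 = -0.005199
denominator = 1 − 1.653426 = -0.653426
p = -0.005199 / -0.653426 = 0.0080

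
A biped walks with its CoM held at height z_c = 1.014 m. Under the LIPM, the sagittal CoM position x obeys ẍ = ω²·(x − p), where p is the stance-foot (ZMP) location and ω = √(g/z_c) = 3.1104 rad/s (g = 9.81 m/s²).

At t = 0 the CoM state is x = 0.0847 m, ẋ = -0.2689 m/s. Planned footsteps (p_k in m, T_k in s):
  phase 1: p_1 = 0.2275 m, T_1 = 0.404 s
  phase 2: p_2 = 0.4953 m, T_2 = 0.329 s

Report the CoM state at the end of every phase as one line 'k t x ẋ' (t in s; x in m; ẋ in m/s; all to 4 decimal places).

1 0.4040 -0.1833 -1.2277
2 0.7330 -1.0488 -4.4856

phase 1: p=0.2275, T=0.404, ωT=1.256602, cosh=1.899040, sinh=1.614421; start (x,ẋ)=(0.084700, -0.268900) → end (x,ẋ)=(-0.183253, -1.227721)
phase 2: p=0.4953, T=0.329, ωT=1.023322, cosh=1.570910, sinh=1.211511; start (x,ẋ)=(-0.183253, -1.227721) → end (x,ẋ)=(-1.048847, -4.485620)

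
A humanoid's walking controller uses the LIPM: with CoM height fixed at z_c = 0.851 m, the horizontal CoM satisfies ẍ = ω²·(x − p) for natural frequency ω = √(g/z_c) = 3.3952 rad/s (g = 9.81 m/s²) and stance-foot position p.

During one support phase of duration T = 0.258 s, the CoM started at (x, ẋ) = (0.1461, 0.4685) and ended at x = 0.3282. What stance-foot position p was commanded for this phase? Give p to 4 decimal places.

ωT = 3.3952·0.258 = 0.875962; cosh(ωT) = 1.408822, sinh(ωT) = 0.992361
x(T) = p + (x₀−p)·cosh(ωT) + (ẋ₀/ω)·sinh(ωT) ⇒ p·(1 − cosh) = x(T) − x₀·cosh − (ẋ₀/ω)·sinh
numerator   = 0.3282 − (0.1461)·1.408822 − (0.4685/3.3952)·0.992361 = -0.014564
denominator = 1 − 1.408822 = -0.408822
p = -0.014564 / -0.408822 = 0.0356

p = 0.0356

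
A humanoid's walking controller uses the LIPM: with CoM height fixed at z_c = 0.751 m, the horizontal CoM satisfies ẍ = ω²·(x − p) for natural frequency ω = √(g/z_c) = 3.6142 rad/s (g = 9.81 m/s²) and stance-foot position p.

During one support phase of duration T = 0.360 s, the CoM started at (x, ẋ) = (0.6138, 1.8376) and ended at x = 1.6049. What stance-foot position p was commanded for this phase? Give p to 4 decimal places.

ωT = 3.6142·0.360 = 1.301112; cosh(ωT) = 1.972804, sinh(ωT) = 1.700575
x(T) = p + (x₀−p)·cosh(ωT) + (ẋ₀/ω)·sinh(ωT) ⇒ p·(1 − cosh) = x(T) − x₀·cosh − (ẋ₀/ω)·sinh
numerator   = 1.6049 − (0.6138)·1.972804 − (1.8376/3.6142)·1.700575 = -0.470646
denominator = 1 − 1.972804 = -0.972804
p = -0.470646 / -0.972804 = 0.4838

p = 0.4838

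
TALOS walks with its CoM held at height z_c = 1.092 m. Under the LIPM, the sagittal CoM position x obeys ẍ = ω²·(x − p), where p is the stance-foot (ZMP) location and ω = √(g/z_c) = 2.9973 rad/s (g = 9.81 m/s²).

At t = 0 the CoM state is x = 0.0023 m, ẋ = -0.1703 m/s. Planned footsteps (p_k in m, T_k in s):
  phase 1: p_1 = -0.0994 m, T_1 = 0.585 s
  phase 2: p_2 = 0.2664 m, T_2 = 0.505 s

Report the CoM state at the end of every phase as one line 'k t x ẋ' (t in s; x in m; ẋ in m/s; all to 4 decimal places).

phase 1: p=-0.0994, T=0.585, ωT=1.753421, cosh=2.973750, sinh=2.800570; start (x,ẋ)=(0.002300, -0.170300) → end (x,ẋ)=(0.043908, 0.347255)
phase 2: p=0.2664, T=0.505, ωT=1.513637, cosh=2.381665, sinh=2.161557; start (x,ẋ)=(0.043908, 0.347255) → end (x,ẋ)=(-0.013072, -0.614442)

1 0.5850 0.0439 0.3473
2 1.0900 -0.0131 -0.6144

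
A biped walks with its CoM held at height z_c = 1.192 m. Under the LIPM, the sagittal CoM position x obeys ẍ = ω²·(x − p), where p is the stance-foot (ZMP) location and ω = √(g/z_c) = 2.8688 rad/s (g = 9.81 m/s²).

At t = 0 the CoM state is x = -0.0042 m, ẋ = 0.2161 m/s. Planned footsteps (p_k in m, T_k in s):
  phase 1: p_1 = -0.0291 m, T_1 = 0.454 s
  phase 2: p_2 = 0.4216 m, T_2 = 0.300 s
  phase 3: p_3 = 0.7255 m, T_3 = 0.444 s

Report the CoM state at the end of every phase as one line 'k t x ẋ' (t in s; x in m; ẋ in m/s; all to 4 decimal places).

1 0.4540 0.1484 0.5485
2 0.7540 0.2264 0.0034
3 1.1980 -0.2343 -2.3519

phase 1: p=-0.0291, T=0.454, ωT=1.302435, cosh=1.975056, sinh=1.703187; start (x,ẋ)=(-0.004200, 0.216100) → end (x,ẋ)=(0.148376, 0.548474)
phase 2: p=0.4216, T=0.300, ωT=0.860640, cosh=1.393782, sinh=0.970891; start (x,ẋ)=(0.148376, 0.548474) → end (x,ẋ)=(0.226406, 0.003444)
phase 3: p=0.7255, T=0.444, ωT=1.273747, cosh=1.927001, sinh=1.647220; start (x,ẋ)=(0.226406, 0.003444) → end (x,ẋ)=(-0.234278, -2.351856)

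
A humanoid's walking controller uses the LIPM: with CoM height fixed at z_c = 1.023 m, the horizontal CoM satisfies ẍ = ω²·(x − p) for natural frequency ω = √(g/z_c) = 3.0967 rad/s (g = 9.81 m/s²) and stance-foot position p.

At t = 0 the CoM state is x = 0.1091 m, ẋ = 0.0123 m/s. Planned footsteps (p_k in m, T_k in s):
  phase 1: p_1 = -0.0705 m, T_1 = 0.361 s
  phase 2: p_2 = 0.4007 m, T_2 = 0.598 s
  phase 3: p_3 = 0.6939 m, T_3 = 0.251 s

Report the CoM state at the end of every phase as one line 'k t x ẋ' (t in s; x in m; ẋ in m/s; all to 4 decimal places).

1 0.3610 0.2389 0.7804
2 0.9590 0.6557 0.9909
3 1.2100 0.9181 1.2041

phase 1: p=-0.0705, T=0.361, ωT=1.117909, cosh=1.692707, sinh=1.365744; start (x,ẋ)=(0.109100, 0.012300) → end (x,ẋ)=(0.238935, 0.780403)
phase 2: p=0.4007, T=0.598, ωT=1.851827, cosh=3.264199, sinh=3.107248; start (x,ẋ)=(0.238935, 0.780403) → end (x,ẋ)=(0.655727, 0.990850)
phase 3: p=0.6939, T=0.251, ωT=0.777272, cosh=1.317594, sinh=0.857935; start (x,ẋ)=(0.655727, 0.990850) → end (x,ẋ)=(0.918117, 1.204123)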